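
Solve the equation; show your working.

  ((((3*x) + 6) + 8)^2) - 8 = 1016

Step 1. [((((3*x) + 6) + 8)^2) - 8 = 1016] 8 comes off first (add 8). So sub: (((3*x) + 6) + 8)^2 = 1024.
Step 2. [(((3*x) + 6) + 8)^2 = 1024] √ both sides: 1024 ≥ 0 gives two branches, so sqrt: ((3*x) + 6) + 8 = 32 or -32.
Step 3. [((3*x) + 6) + 8 = 32 or -32] subtract 8: x sits inside (… + 8), so sub: (3*x) + 6 = 24 or -40.
Step 4. [(3*x) + 6 = 24 or -40] subtract 6: x sits inside (… + 6). So sub: 3*x = 18 or -46.
Step 5. [3*x = 18 or -46] LHS = 3·(…); ÷3 both sides. So div: x = 6 or -46/3.

Answer: x ∈ {-46/3, 6}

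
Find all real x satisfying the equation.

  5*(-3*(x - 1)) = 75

Step 1. [5*(-3*(x - 1)) = 75] 5·(inner) — divide through by 5, so div: -3*(x - 1) = 15.
Step 2. [-3*(x - 1) = 15] -3 out front; divide by -3, so div: x - 1 = -5.
Step 3. [x - 1 = -5] 1 comes off first (add 1), so sub: x = -4.

Answer: x ∈ {-4}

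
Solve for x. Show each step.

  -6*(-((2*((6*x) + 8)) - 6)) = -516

Step 1. [-6*(-((2*((6*x) + 8)) - 6)) = -516] -6·(inner) — divide through by -6, so div: -((2*((6*x) + 8)) - 6) = 86.
Step 2. [-((2*((6*x) + 8)) - 6) = 86] LHS negated; negate both sides ⇒ neg: (2*((6*x) + 8)) - 6 = -86.
Step 3. [(2*((6*x) + 8)) - 6 = -86] 2 divides every term; factor it out. So factor: ((6*x) + 8) - 3 = -43.
Step 4. [((6*x) + 8) - 3 = -43] 3 comes off first (add 3). So sub: (6*x) + 8 = -40.
Step 5. [(6*x) + 8 = -40] 8 comes off first (subtract 8), so sub: 6*x = -48.
Step 6. [6*x = -48] leading coefficient 6: divide by 6, so div: x = -8.

Answer: x ∈ {-8}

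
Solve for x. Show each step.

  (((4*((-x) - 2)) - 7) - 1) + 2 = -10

Step 1. [(((4*((-x) - 2)) - 7) - 1) + 2 = -10] +2 is outermost — subtract 2 both sides. So sub: ((4*((-x) - 2)) - 7) - 1 = -12.
Step 2. [((4*((-x) - 2)) - 7) - 1 = -12] peel the -1: add 1 from each side. So sub: (4*((-x) - 2)) - 7 = -11.
Step 3. [(4*((-x) - 2)) - 7 = -11] the outer -7 inverts by adding 7. So sub: 4*((-x) - 2) = -4.
Step 4. [4*((-x) - 2) = -4] divide by the outer 4. So div: (-x) - 2 = -1.
Step 5. [(-x) - 2 = -1] peel the -2: add 2 from each side ⇒ sub: -x = 1.
Step 6. [-x = 1] flip signs both sides, so neg: x = -1.

Answer: x ∈ {-1}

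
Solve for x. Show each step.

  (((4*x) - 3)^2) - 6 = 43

Step 1. [(((4*x) - 3)^2) - 6 = 43] peel the -6: add 6 from each side, so sub: ((4*x) - 3)^2 = 49.
Step 2. [((4*x) - 3)^2 = 49] √ both sides: 49 ≥ 0 gives two branches. So sqrt: (4*x) - 3 = 7 or -7.
Step 3. [(4*x) - 3 = 7 or -7] peel the -3: add 3 from each side. So sub: 4*x = 10 or -4.
Step 4. [4*x = 10 or -4] 4 out front; divide by 4. So div: x = 5/2 or -1.

Answer: x ∈ {-1, 5/2}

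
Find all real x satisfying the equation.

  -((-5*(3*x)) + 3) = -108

Step 1. [-((-5*(3*x)) + 3) = -108] flip signs both sides ⇒ neg: (-5*(3*x)) + 3 = 108.
Step 2. [(-5*(3*x)) + 3 = 108] +3 is outermost — subtract 3 both sides, so sub: -5*(3*x) = 105.
Step 3. [-5*(3*x) = 105] -5 out front; divide by -5, so div: 3*x = -21.
Step 4. [3*x = -21] 3 out front; divide by 3 ⇒ div: x = -7.

Answer: x ∈ {-7}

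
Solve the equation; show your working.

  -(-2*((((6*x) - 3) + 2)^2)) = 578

Step 1. [-(-2*((((6*x) - 3) + 2)^2)) = 578] flip signs both sides. So neg: -2*((((6*x) - 3) + 2)^2) = -578.
Step 2. [-2*((((6*x) - 3) + 2)^2) = -578] leading coefficient -2: divide by -2. So div: (((6*x) - 3) + 2)^2 = 289.
Step 3. [(((6*x) - 3) + 2)^2 = 289] LHS squared, RHS 289 ≥ 0: apply √ (±). So sqrt: ((6*x) - 3) + 2 = 17 or -17.
Step 4. [((6*x) - 3) + 2 = 17 or -17] 2 comes off first (subtract 2). So sub: (6*x) - 3 = 15 or -19.
Step 5. [(6*x) - 3 = 15 or -19] peel the -3: add 3 from each side ⇒ sub: 6*x = 18 or -16.
Step 6. [6*x = 18 or -16] LHS = 6·(…); ÷6 both sides ⇒ div: x = 3 or -8/3.

Answer: x ∈ {-8/3, 3}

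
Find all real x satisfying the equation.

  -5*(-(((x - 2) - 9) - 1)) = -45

Step 1. [-5*(-(((x - 2) - 9) - 1)) = -45] -5·(inner) — divide through by -5. So div: -(((x - 2) - 9) - 1) = 9.
Step 2. [-(((x - 2) - 9) - 1) = 9] leading − — multiply by −1, so neg: ((x - 2) - 9) - 1 = -9.
Step 3. [((x - 2) - 9) - 1 = -9] add 1: x sits inside (… - 1) ⇒ sub: (x - 2) - 9 = -8.
Step 4. [(x - 2) - 9 = -8] 9 comes off first (add 9) ⇒ sub: x - 2 = 1.
Step 5. [x - 2 = 1] the outer -2 inverts by adding 2, so sub: x = 3.

Answer: x ∈ {3}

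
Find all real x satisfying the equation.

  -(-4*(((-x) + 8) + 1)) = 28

Step 1. [-(-4*(((-x) + 8) + 1)) = 28] leading − — multiply by −1 ⇒ neg: -4*(((-x) + 8) + 1) = -28.
Step 2. [-4*(((-x) + 8) + 1) = -28] LHS = -4·(…); ÷-4 both sides, so div: ((-x) + 8) + 1 = 7.
Step 3. [((-x) + 8) + 1 = 7] 1 comes off first (subtract 1). So sub: (-x) + 8 = 6.
Step 4. [(-x) + 8 = 6] subtract 8: x sits inside (… + 8). So sub: -x = -2.
Step 5. [-x = -2] flip signs both sides. So neg: x = 2.

Answer: x ∈ {2}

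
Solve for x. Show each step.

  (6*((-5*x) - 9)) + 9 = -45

Step 1. [(6*((-5*x) - 9)) + 9 = -45] +9 is outermost — subtract 9 both sides, so sub: 6*((-5*x) - 9) = -54.
Step 2. [6*((-5*x) - 9) = -54] 6 out front; divide by 6, so div: (-5*x) - 9 = -9.
Step 3. [(-5*x) - 9 = -9] -9 is outermost — add 9 both sides, so sub: -5*x = 0.
Step 4. [-5*x = 0] leading coefficient -5: divide by -5, so div: x = 0.

Answer: x ∈ {0}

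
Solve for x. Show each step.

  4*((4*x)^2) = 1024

Step 1. [4*((4*x)^2) = 1024] leading coefficient 4: divide by 4 ⇒ div: (4*x)^2 = 256.
Step 2. [(4*x)^2 = 256] √ both sides: 256 ≥ 0 gives two branches, so sqrt: 4*x = 16 or -16.
Step 3. [4*x = 16 or -16] 4 out front; divide by 4, so div: x = 4 or -4.

Answer: x ∈ {-4, 4}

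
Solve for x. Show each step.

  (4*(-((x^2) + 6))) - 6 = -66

Step 1. [(4*(-((x^2) + 6))) - 6 = -66] -6 is outermost — add 6 both sides. So sub: 4*(-((x^2) + 6)) = -60.
Step 2. [4*(-((x^2) + 6)) = -60] leading coefficient 4: divide by 4. So div: -((x^2) + 6) = -15.
Step 3. [-((x^2) + 6) = -15] flip signs both sides, so neg: (x^2) + 6 = 15.
Step 4. [(x^2) + 6 = 15] +6 is outermost — subtract 6 both sides. So sub: x^2 = 9.
Step 5. [x^2 = 9] LHS squared, RHS 9 ≥ 0: apply √ (±), so sqrt: x = 3 or -3.

Answer: x ∈ {-3, 3}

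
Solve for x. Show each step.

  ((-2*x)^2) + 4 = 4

Step 1. [((-2*x)^2) + 4 = 4] the outer +4 inverts by subtracting 4 ⇒ sub: (-2*x)^2 = 0.
Step 2. [(-2*x)^2 = 0] √ both sides: 0 ≥ 0 gives two branches. So sqrt: -2*x = 0.
Step 3. [-2*x = 0] -2 out front; divide by -2 ⇒ div: x = 0.

Answer: x ∈ {0}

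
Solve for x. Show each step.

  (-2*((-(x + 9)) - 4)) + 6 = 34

Step 1. [(-2*((-(x + 9)) - 4)) + 6 = 34] +6 is outermost — subtract 6 both sides, so sub: -2*((-(x + 9)) - 4) = 28.
Step 2. [-2*((-(x + 9)) - 4) = 28] -2·(inner) — divide through by -2. So div: (-(x + 9)) - 4 = -14.
Step 3. [(-(x + 9)) - 4 = -14] peel the -4: add 4 from each side, so sub: -(x + 9) = -10.
Step 4. [-(x + 9) = -10] flip signs both sides, so neg: x + 9 = 10.
Step 5. [x + 9 = 10] the outer +9 inverts by subtracting 9 ⇒ sub: x = 1.

Answer: x ∈ {1}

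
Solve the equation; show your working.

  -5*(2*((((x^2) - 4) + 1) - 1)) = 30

Step 1. [-5*(2*((((x^2) - 4) + 1) - 1)) = 30] -5·(inner) — divide through by -5 ⇒ div: 2*((((x^2) - 4) + 1) - 1) = -6.
Step 2. [2*((((x^2) - 4) + 1) - 1) = -6] divide by the outer 2, so div: (((x^2) - 4) + 1) - 1 = -3.
Step 3. [(((x^2) - 4) + 1) - 1 = -3] peel the -1: add 1 from each side, so sub: ((x^2) - 4) + 1 = -2.
Step 4. [((x^2) - 4) + 1 = -2] subtract 1: x sits inside (… + 1) ⇒ sub: (x^2) - 4 = -3.
Step 5. [(x^2) - 4 = -3] 4 comes off first (add 4) ⇒ sub: x^2 = 1.
Step 6. [x^2 = 1] √ both sides: 1 ≥ 0 gives two branches ⇒ sqrt: x = 1 or -1.

Answer: x ∈ {-1, 1}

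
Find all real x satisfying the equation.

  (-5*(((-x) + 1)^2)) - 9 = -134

Step 1. [(-5*(((-x) + 1)^2)) - 9 = -134] -9 is outermost — add 9 both sides ⇒ sub: -5*(((-x) + 1)^2) = -125.
Step 2. [-5*(((-x) + 1)^2) = -125] -5·(inner) — divide through by -5, so div: ((-x) + 1)^2 = 25.
Step 3. [((-x) + 1)^2 = 25] √ both sides: 25 ≥ 0 gives two branches. So sqrt: (-x) + 1 = 5 or -5.
Step 4. [(-x) + 1 = 5 or -5] subtract 1: x sits inside (… + 1) ⇒ sub: -x = 4 or -6.
Step 5. [-x = 4 or -6] flip signs both sides, so neg: x = -4 or 6.

Answer: x ∈ {-4, 6}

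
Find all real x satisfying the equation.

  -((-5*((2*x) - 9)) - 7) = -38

Step 1. [-((-5*((2*x) - 9)) - 7) = -38] leading − — multiply by −1 ⇒ neg: (-5*((2*x) - 9)) - 7 = 38.
Step 2. [(-5*((2*x) - 9)) - 7 = 38] add 7: x sits inside (… - 7) ⇒ sub: -5*((2*x) - 9) = 45.
Step 3. [-5*((2*x) - 9) = 45] leading coefficient -5: divide by -5, so div: (2*x) - 9 = -9.
Step 4. [(2*x) - 9 = -9] add 9: x sits inside (… - 9). So sub: 2*x = 0.
Step 5. [2*x = 0] LHS = 2·(…); ÷2 both sides, so div: x = 0.

Answer: x ∈ {0}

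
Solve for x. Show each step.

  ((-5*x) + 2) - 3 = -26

Step 1. [((-5*x) + 2) - 3 = -26] peel the -3: add 3 from each side. So sub: (-5*x) + 2 = -23.
Step 2. [(-5*x) + 2 = -23] the outer +2 inverts by subtracting 2, so sub: -5*x = -25.
Step 3. [-5*x = -25] LHS = -5·(…); ÷-5 both sides ⇒ div: x = 5.

Answer: x ∈ {5}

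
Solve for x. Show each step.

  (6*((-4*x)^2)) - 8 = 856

Step 1. [(6*((-4*x)^2)) - 8 = 856] the outer -8 inverts by adding 8. So sub: 6*((-4*x)^2) = 864.
Step 2. [6*((-4*x)^2) = 864] divide by the outer 6 ⇒ div: (-4*x)^2 = 144.
Step 3. [(-4*x)^2 = 144] LHS squared, RHS 144 ≥ 0: apply √ (±), so sqrt: -4*x = 12 or -12.
Step 4. [-4*x = 12 or -12] -4 out front; divide by -4. So div: x = -3 or 3.

Answer: x ∈ {-3, 3}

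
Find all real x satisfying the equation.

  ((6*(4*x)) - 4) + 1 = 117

Step 1. [((6*(4*x)) - 4) + 1 = 117] peel the +1: subtract 1 from each side ⇒ sub: (6*(4*x)) - 4 = 116.
Step 2. [(6*(4*x)) - 4 = 116] 4 comes off first (add 4). So sub: 6*(4*x) = 120.
Step 3. [6*(4*x) = 120] divide by the outer 6 ⇒ div: 4*x = 20.
Step 4. [4*x = 20] 4 out front; divide by 4 ⇒ div: x = 5.

Answer: x ∈ {5}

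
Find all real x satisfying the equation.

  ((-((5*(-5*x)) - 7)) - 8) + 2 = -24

Step 1. [((-((5*(-5*x)) - 7)) - 8) + 2 = -24] subtract 2: x sits inside (… + 2), so sub: (-((5*(-5*x)) - 7)) - 8 = -26.
Step 2. [(-((5*(-5*x)) - 7)) - 8 = -26] 8 comes off first (add 8). So sub: -((5*(-5*x)) - 7) = -18.
Step 3. [-((5*(-5*x)) - 7) = -18] flip signs both sides. So neg: (5*(-5*x)) - 7 = 18.
Step 4. [(5*(-5*x)) - 7 = 18] peel the -7: add 7 from each side, so sub: 5*(-5*x) = 25.
Step 5. [5*(-5*x) = 25] 5·(inner) — divide through by 5 ⇒ div: -5*x = 5.
Step 6. [-5*x = 5] -5·(inner) — divide through by -5. So div: x = -1.

Answer: x ∈ {-1}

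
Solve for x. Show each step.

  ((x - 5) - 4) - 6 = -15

Step 1. [((x - 5) - 4) - 6 = -15] 6 comes off first (add 6), so sub: (x - 5) - 4 = -9.
Step 2. [(x - 5) - 4 = -9] 4 comes off first (add 4), so sub: x - 5 = -5.
Step 3. [x - 5 = -5] 5 comes off first (add 5) ⇒ sub: x = 0.

Answer: x ∈ {0}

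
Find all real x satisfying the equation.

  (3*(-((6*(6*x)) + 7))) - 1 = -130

Step 1. [(3*(-((6*(6*x)) + 7))) - 1 = -130] peel the -1: add 1 from each side. So sub: 3*(-((6*(6*x)) + 7)) = -129.
Step 2. [3*(-((6*(6*x)) + 7)) = -129] 3·(inner) — divide through by 3 ⇒ div: -((6*(6*x)) + 7) = -43.
Step 3. [-((6*(6*x)) + 7) = -43] leading − — multiply by −1 ⇒ neg: (6*(6*x)) + 7 = 43.
Step 4. [(6*(6*x)) + 7 = 43] the outer +7 inverts by subtracting 7. So sub: 6*(6*x) = 36.
Step 5. [6*(6*x) = 36] LHS = 6·(…); ÷6 both sides, so div: 6*x = 6.
Step 6. [6*x = 6] leading coefficient 6: divide by 6. So div: x = 1.

Answer: x ∈ {1}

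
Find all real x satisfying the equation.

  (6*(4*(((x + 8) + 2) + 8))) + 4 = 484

Step 1. [(6*(4*(((x + 8) + 2) + 8))) + 4 = 484] peel the +4: subtract 4 from each side. So sub: 6*(4*(((x + 8) + 2) + 8)) = 480.
Step 2. [6*(4*(((x + 8) + 2) + 8)) = 480] 6·(inner) — divide through by 6 ⇒ div: 4*(((x + 8) + 2) + 8) = 80.
Step 3. [4*(((x + 8) + 2) + 8) = 80] 4·(inner) — divide through by 4. So div: ((x + 8) + 2) + 8 = 20.
Step 4. [((x + 8) + 2) + 8 = 20] 8 comes off first (subtract 8) ⇒ sub: (x + 8) + 2 = 12.
Step 5. [(x + 8) + 2 = 12] peel the +2: subtract 2 from each side ⇒ sub: x + 8 = 10.
Step 6. [x + 8 = 10] subtract 8: x sits inside (… + 8) ⇒ sub: x = 2.

Answer: x ∈ {2}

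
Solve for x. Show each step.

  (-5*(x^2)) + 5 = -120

Step 1. [(-5*(x^2)) + 5 = -120] -5 divides every term; factor it out ⇒ factor: (x^2) - 1 = 24.
Step 2. [(x^2) - 1 = 24] peel the -1: add 1 from each side, so sub: x^2 = 25.
Step 3. [x^2 = 25] √ both sides: 25 ≥ 0 gives two branches. So sqrt: x = 5 or -5.

Answer: x ∈ {-5, 5}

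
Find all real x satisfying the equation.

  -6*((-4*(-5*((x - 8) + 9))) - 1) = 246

Step 1. [-6*((-4*(-5*((x - 8) + 9))) - 1) = 246] LHS = -6·(…); ÷-6 both sides, so div: (-4*(-5*((x - 8) + 9))) - 1 = -41.
Step 2. [(-4*(-5*((x - 8) + 9))) - 1 = -41] peel the -1: add 1 from each side. So sub: -4*(-5*((x - 8) + 9)) = -40.
Step 3. [-4*(-5*((x - 8) + 9)) = -40] LHS = -4·(…); ÷-4 both sides. So div: -5*((x - 8) + 9) = 10.
Step 4. [-5*((x - 8) + 9) = 10] LHS = -5·(…); ÷-5 both sides. So div: (x - 8) + 9 = -2.
Step 5. [(x - 8) + 9 = -2] subtract 9: x sits inside (… + 9) ⇒ sub: x - 8 = -11.
Step 6. [x - 8 = -11] the outer -8 inverts by adding 8 ⇒ sub: x = -3.

Answer: x ∈ {-3}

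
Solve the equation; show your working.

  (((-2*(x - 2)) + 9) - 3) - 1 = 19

Step 1. [(((-2*(x - 2)) + 9) - 3) - 1 = 19] -1 is outermost — add 1 both sides ⇒ sub: ((-2*(x - 2)) + 9) - 3 = 20.
Step 2. [((-2*(x - 2)) + 9) - 3 = 20] peel the -3: add 3 from each side, so sub: (-2*(x - 2)) + 9 = 23.
Step 3. [(-2*(x - 2)) + 9 = 23] subtract 9: x sits inside (… + 9). So sub: -2*(x - 2) = 14.
Step 4. [-2*(x - 2) = 14] divide by the outer -2, so div: x - 2 = -7.
Step 5. [x - 2 = -7] -2 is outermost — add 2 both sides ⇒ sub: x = -5.

Answer: x ∈ {-5}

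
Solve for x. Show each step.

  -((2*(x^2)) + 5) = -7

Step 1. [-((2*(x^2)) + 5) = -7] leading − — multiply by −1, so neg: (2*(x^2)) + 5 = 7.
Step 2. [(2*(x^2)) + 5 = 7] subtract 5: x sits inside (… + 5) ⇒ sub: 2*(x^2) = 2.
Step 3. [2*(x^2) = 2] 2 out front; divide by 2 ⇒ div: x^2 = 1.
Step 4. [x^2 = 1] √ both sides: 1 ≥ 0 gives two branches ⇒ sqrt: x = 1 or -1.

Answer: x ∈ {-1, 1}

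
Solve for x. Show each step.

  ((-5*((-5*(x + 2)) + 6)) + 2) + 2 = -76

Step 1. [((-5*((-5*(x + 2)) + 6)) + 2) + 2 = -76] peel the +2: subtract 2 from each side, so sub: (-5*((-5*(x + 2)) + 6)) + 2 = -78.
Step 2. [(-5*((-5*(x + 2)) + 6)) + 2 = -78] 2 comes off first (subtract 2) ⇒ sub: -5*((-5*(x + 2)) + 6) = -80.
Step 3. [-5*((-5*(x + 2)) + 6) = -80] LHS = -5·(…); ÷-5 both sides, so div: (-5*(x + 2)) + 6 = 16.
Step 4. [(-5*(x + 2)) + 6 = 16] subtract 6: x sits inside (… + 6) ⇒ sub: -5*(x + 2) = 10.
Step 5. [-5*(x + 2) = 10] leading coefficient -5: divide by -5. So div: x + 2 = -2.
Step 6. [x + 2 = -2] 2 comes off first (subtract 2). So sub: x = -4.

Answer: x ∈ {-4}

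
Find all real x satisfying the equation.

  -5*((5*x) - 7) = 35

Step 1. [-5*((5*x) - 7) = 35] -5 out front; divide by -5, so div: (5*x) - 7 = -7.
Step 2. [(5*x) - 7 = -7] 7 comes off first (add 7), so sub: 5*x = 0.
Step 3. [5*x = 0] 5·(inner) — divide through by 5 ⇒ div: x = 0.

Answer: x ∈ {0}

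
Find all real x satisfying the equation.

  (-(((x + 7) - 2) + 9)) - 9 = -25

Step 1. [(-(((x + 7) - 2) + 9)) - 9 = -25] 9 comes off first (add 9) ⇒ sub: -(((x + 7) - 2) + 9) = -16.
Step 2. [-(((x + 7) - 2) + 9) = -16] leading − — multiply by −1, so neg: ((x + 7) - 2) + 9 = 16.
Step 3. [((x + 7) - 2) + 9 = 16] +9 is outermost — subtract 9 both sides. So sub: (x + 7) - 2 = 7.
Step 4. [(x + 7) - 2 = 7] add 2: x sits inside (… - 2), so sub: x + 7 = 9.
Step 5. [x + 7 = 9] +7 is outermost — subtract 7 both sides, so sub: x = 2.

Answer: x ∈ {2}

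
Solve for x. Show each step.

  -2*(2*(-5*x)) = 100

Step 1. [-2*(2*(-5*x)) = 100] -2 out front; divide by -2. So div: 2*(-5*x) = -50.
Step 2. [2*(-5*x) = -50] 2 out front; divide by 2, so div: -5*x = -25.
Step 3. [-5*x = -25] LHS = -5·(…); ÷-5 both sides ⇒ div: x = 5.

Answer: x ∈ {5}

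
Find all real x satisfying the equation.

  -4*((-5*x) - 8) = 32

Step 1. [-4*((-5*x) - 8) = 32] LHS = -4·(…); ÷-4 both sides. So div: (-5*x) - 8 = -8.
Step 2. [(-5*x) - 8 = -8] peel the -8: add 8 from each side. So sub: -5*x = 0.
Step 3. [-5*x = 0] leading coefficient -5: divide by -5 ⇒ div: x = 0.

Answer: x ∈ {0}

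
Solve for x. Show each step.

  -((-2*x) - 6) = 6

Step 1. [-((-2*x) - 6) = 6] LHS negated; negate both sides ⇒ neg: (-2*x) - 6 = -6.
Step 2. [(-2*x) - 6 = -6] -2 divides every term; factor it out ⇒ factor: x + 3 = 3.
Step 3. [x + 3 = 3] subtract 3: x sits inside (… + 3), so sub: x = 0.

Answer: x ∈ {0}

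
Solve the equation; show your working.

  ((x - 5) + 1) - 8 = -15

Step 1. [((x - 5) + 1) - 8 = -15] add 8: x sits inside (… - 8). So sub: (x - 5) + 1 = -7.
Step 2. [(x - 5) + 1 = -7] 1 comes off first (subtract 1) ⇒ sub: x - 5 = -8.
Step 3. [x - 5 = -8] the outer -5 inverts by adding 5. So sub: x = -3.

Answer: x ∈ {-3}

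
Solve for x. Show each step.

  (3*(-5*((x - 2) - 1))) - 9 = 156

Step 1. [(3*(-5*((x - 2) - 1))) - 9 = 156] add 9: x sits inside (… - 9), so sub: 3*(-5*((x - 2) - 1)) = 165.
Step 2. [3*(-5*((x - 2) - 1)) = 165] 3 out front; divide by 3. So div: -5*((x - 2) - 1) = 55.
Step 3. [-5*((x - 2) - 1) = 55] divide by the outer -5. So div: (x - 2) - 1 = -11.
Step 4. [(x - 2) - 1 = -11] 1 comes off first (add 1). So sub: x - 2 = -10.
Step 5. [x - 2 = -10] the outer -2 inverts by adding 2 ⇒ sub: x = -8.

Answer: x ∈ {-8}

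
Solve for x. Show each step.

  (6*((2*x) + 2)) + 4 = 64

Step 1. [(6*((2*x) + 2)) + 4 = 64] 4 comes off first (subtract 4), so sub: 6*((2*x) + 2) = 60.
Step 2. [6*((2*x) + 2) = 60] 6·(inner) — divide through by 6 ⇒ div: (2*x) + 2 = 10.
Step 3. [(2*x) + 2 = 10] 2 | LHS and 2 | 10: pull 2 out, so factor: x + 1 = 5.
Step 4. [x + 1 = 5] +1 is outermost — subtract 1 both sides ⇒ sub: x = 4.

Answer: x ∈ {4}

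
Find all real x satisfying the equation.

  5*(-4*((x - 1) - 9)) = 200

Step 1. [5*(-4*((x - 1) - 9)) = 200] 5·(inner) — divide through by 5 ⇒ div: -4*((x - 1) - 9) = 40.
Step 2. [-4*((x - 1) - 9) = 40] divide by the outer -4, so div: (x - 1) - 9 = -10.
Step 3. [(x - 1) - 9 = -10] add 9: x sits inside (… - 9), so sub: x - 1 = -1.
Step 4. [x - 1 = -1] the outer -1 inverts by adding 1, so sub: x = 0.

Answer: x ∈ {0}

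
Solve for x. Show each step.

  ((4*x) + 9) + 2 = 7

Step 1. [((4*x) + 9) + 2 = 7] subtract 2: x sits inside (… + 2) ⇒ sub: (4*x) + 9 = 5.
Step 2. [(4*x) + 9 = 5] 9 comes off first (subtract 9), so sub: 4*x = -4.
Step 3. [4*x = -4] LHS = 4·(…); ÷4 both sides. So div: x = -1.

Answer: x ∈ {-1}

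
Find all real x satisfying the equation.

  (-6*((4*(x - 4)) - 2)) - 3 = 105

Step 1. [(-6*((4*(x - 4)) - 2)) - 3 = 105] add 3: x sits inside (… - 3), so sub: -6*((4*(x - 4)) - 2) = 108.
Step 2. [-6*((4*(x - 4)) - 2) = 108] LHS = -6·(…); ÷-6 both sides ⇒ div: (4*(x - 4)) - 2 = -18.
Step 3. [(4*(x - 4)) - 2 = -18] -2 is outermost — add 2 both sides. So sub: 4*(x - 4) = -16.
Step 4. [4*(x - 4) = -16] leading coefficient 4: divide by 4. So div: x - 4 = -4.
Step 5. [x - 4 = -4] -4 is outermost — add 4 both sides. So sub: x = 0.

Answer: x ∈ {0}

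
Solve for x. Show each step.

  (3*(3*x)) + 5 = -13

Step 1. [(3*(3*x)) + 5 = -13] +5 is outermost — subtract 5 both sides, so sub: 3*(3*x) = -18.
Step 2. [3*(3*x) = -18] 3·(inner) — divide through by 3, so div: 3*x = -6.
Step 3. [3*x = -6] leading coefficient 3: divide by 3. So div: x = -2.

Answer: x ∈ {-2}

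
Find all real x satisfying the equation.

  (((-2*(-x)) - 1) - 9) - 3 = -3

Step 1. [(((-2*(-x)) - 1) - 9) - 3 = -3] the outer -3 inverts by adding 3, so sub: ((-2*(-x)) - 1) - 9 = 0.
Step 2. [((-2*(-x)) - 1) - 9 = 0] peel the -9: add 9 from each side. So sub: (-2*(-x)) - 1 = 9.
Step 3. [(-2*(-x)) - 1 = 9] 1 comes off first (add 1). So sub: -2*(-x) = 10.
Step 4. [-2*(-x) = 10] leading coefficient -2: divide by -2, so div: -x = -5.
Step 5. [-x = -5] LHS negated; negate both sides, so neg: x = 5.

Answer: x ∈ {5}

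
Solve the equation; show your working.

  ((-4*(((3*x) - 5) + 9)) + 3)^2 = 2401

Step 1. [((-4*(((3*x) - 5) + 9)) + 3)^2 = 2401] 2401 ≥ 0, LHS is (·)² — take ±√ ⇒ sqrt: (-4*(((3*x) - 5) + 9)) + 3 = 49 or -49.
Step 2. [(-4*(((3*x) - 5) + 9)) + 3 = 49 or -49] +3 is outermost — subtract 3 both sides. So sub: -4*(((3*x) - 5) + 9) = 46 or -52.
Step 3. [-4*(((3*x) - 5) + 9) = 46 or -52] -4·(inner) — divide through by -4, so div: ((3*x) - 5) + 9 = -23/2 or 13.
Step 4. [((3*x) - 5) + 9 = -23/2 or 13] the outer +9 inverts by subtracting 9 ⇒ sub: (3*x) - 5 = -41/2 or 4.
Step 5. [(3*x) - 5 = -41/2 or 4] 5 comes off first (add 5). So sub: 3*x = -31/2 or 9.
Step 6. [3*x = -31/2 or 9] divide by the outer 3, so div: x = -31/6 or 3.

Answer: x ∈ {-31/6, 3}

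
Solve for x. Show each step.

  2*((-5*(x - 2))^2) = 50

Step 1. [2*((-5*(x - 2))^2) = 50] leading coefficient 2: divide by 2, so div: (-5*(x - 2))^2 = 25.
Step 2. [(-5*(x - 2))^2 = 25] LHS squared, RHS 25 ≥ 0: apply √ (±), so sqrt: -5*(x - 2) = 5 or -5.
Step 3. [-5*(x - 2) = 5 or -5] leading coefficient -5: divide by -5 ⇒ div: x - 2 = -1 or 1.
Step 4. [x - 2 = -1 or 1] 2 comes off first (add 2). So sub: x = 1 or 3.

Answer: x ∈ {1, 3}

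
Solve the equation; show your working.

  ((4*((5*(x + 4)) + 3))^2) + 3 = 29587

Step 1. [((4*((5*(x + 4)) + 3))^2) + 3 = 29587] 3 comes off first (subtract 3) ⇒ sub: (4*((5*(x + 4)) + 3))^2 = 29584.
Step 2. [(4*((5*(x + 4)) + 3))^2 = 29584] LHS squared, RHS 29584 ≥ 0: apply √ (±), so sqrt: 4*((5*(x + 4)) + 3) = 172 or -172.
Step 3. [4*((5*(x + 4)) + 3) = 172 or -172] divide by the outer 4, so div: (5*(x + 4)) + 3 = 43 or -43.
Step 4. [(5*(x + 4)) + 3 = 43 or -43] peel the +3: subtract 3 from each side ⇒ sub: 5*(x + 4) = 40 or -46.
Step 5. [5*(x + 4) = 40 or -46] 5 out front; divide by 5. So div: x + 4 = 8 or -46/5.
Step 6. [x + 4 = 8 or -46/5] the outer +4 inverts by subtracting 4. So sub: x = 4 or -66/5.

Answer: x ∈ {-66/5, 4}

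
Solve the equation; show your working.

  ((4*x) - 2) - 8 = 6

Step 1. [((4*x) - 2) - 8 = 6] 8 comes off first (add 8) ⇒ sub: (4*x) - 2 = 14.
Step 2. [(4*x) - 2 = 14] add 2: x sits inside (… - 2). So sub: 4*x = 16.
Step 3. [4*x = 16] LHS = 4·(…); ÷4 both sides ⇒ div: x = 4.

Answer: x ∈ {4}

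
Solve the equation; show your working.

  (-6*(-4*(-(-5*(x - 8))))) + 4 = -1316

Step 1. [(-6*(-4*(-(-5*(x - 8))))) + 4 = -1316] 4 comes off first (subtract 4), so sub: -6*(-4*(-(-5*(x - 8)))) = -1320.
Step 2. [-6*(-4*(-(-5*(x - 8)))) = -1320] -6·(inner) — divide through by -6 ⇒ div: -4*(-(-5*(x - 8))) = 220.
Step 3. [-4*(-(-5*(x - 8))) = 220] LHS = -4·(…); ÷-4 both sides. So div: -(-5*(x - 8)) = -55.
Step 4. [-(-5*(x - 8)) = -55] LHS negated; negate both sides. So neg: -5*(x - 8) = 55.
Step 5. [-5*(x - 8) = 55] -5 out front; divide by -5. So div: x - 8 = -11.
Step 6. [x - 8 = -11] the outer -8 inverts by adding 8, so sub: x = -3.

Answer: x ∈ {-3}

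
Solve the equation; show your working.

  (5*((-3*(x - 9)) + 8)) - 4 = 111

Step 1. [(5*((-3*(x - 9)) + 8)) - 4 = 111] peel the -4: add 4 from each side, so sub: 5*((-3*(x - 9)) + 8) = 115.
Step 2. [5*((-3*(x - 9)) + 8) = 115] LHS = 5·(…); ÷5 both sides ⇒ div: (-3*(x - 9)) + 8 = 23.
Step 3. [(-3*(x - 9)) + 8 = 23] peel the +8: subtract 8 from each side. So sub: -3*(x - 9) = 15.
Step 4. [-3*(x - 9) = 15] -3 out front; divide by -3. So div: x - 9 = -5.
Step 5. [x - 9 = -5] peel the -9: add 9 from each side ⇒ sub: x = 4.

Answer: x ∈ {4}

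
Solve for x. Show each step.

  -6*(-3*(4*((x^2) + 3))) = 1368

Step 1. [-6*(-3*(4*((x^2) + 3))) = 1368] -6·(inner) — divide through by -6. So div: -3*(4*((x^2) + 3)) = -228.
Step 2. [-3*(4*((x^2) + 3)) = -228] divide by the outer -3 ⇒ div: 4*((x^2) + 3) = 76.
Step 3. [4*((x^2) + 3) = 76] leading coefficient 4: divide by 4, so div: (x^2) + 3 = 19.
Step 4. [(x^2) + 3 = 19] 3 comes off first (subtract 3), so sub: x^2 = 16.
Step 5. [x^2 = 16] √ both sides: 16 ≥ 0 gives two branches. So sqrt: x = 4 or -4.

Answer: x ∈ {-4, 4}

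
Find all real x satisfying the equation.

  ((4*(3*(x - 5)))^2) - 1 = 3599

Step 1. [((4*(3*(x - 5)))^2) - 1 = 3599] add 1: x sits inside (… - 1) ⇒ sub: (4*(3*(x - 5)))^2 = 3600.
Step 2. [(4*(3*(x - 5)))^2 = 3600] √ both sides: 3600 ≥ 0 gives two branches ⇒ sqrt: 4*(3*(x - 5)) = 60 or -60.
Step 3. [4*(3*(x - 5)) = 60 or -60] LHS = 4·(…); ÷4 both sides. So div: 3*(x - 5) = 15 or -15.
Step 4. [3*(x - 5) = 15 or -15] divide by the outer 3, so div: x - 5 = 5 or -5.
Step 5. [x - 5 = 5 or -5] the outer -5 inverts by adding 5, so sub: x = 10 or 0.

Answer: x ∈ {0, 10}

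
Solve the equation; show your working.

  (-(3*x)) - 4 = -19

Step 1. [(-(3*x)) - 4 = -19] 4 comes off first (add 4), so sub: -(3*x) = -15.
Step 2. [-(3*x) = -15] LHS negated; negate both sides, so neg: 3*x = 15.
Step 3. [3*x = 15] leading coefficient 3: divide by 3 ⇒ div: x = 5.

Answer: x ∈ {5}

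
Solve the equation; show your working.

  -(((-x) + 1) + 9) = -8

Step 1. [-(((-x) + 1) + 9) = -8] flip signs both sides. So neg: ((-x) + 1) + 9 = 8.
Step 2. [((-x) + 1) + 9 = 8] +9 is outermost — subtract 9 both sides ⇒ sub: (-x) + 1 = -1.
Step 3. [(-x) + 1 = -1] 1 comes off first (subtract 1), so sub: -x = -2.
Step 4. [-x = -2] flip signs both sides ⇒ neg: x = 2.

Answer: x ∈ {2}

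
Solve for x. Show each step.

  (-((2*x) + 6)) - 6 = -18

Step 1. [(-((2*x) + 6)) - 6 = -18] the outer -6 inverts by adding 6. So sub: -((2*x) + 6) = -12.
Step 2. [-((2*x) + 6) = -12] flip signs both sides. So neg: (2*x) + 6 = 12.
Step 3. [(2*x) + 6 = 12] common factor 2 (LHS and 12) — divide through. So factor: x + 3 = 6.
Step 4. [x + 3 = 6] +3 is outermost — subtract 3 both sides. So sub: x = 3.

Answer: x ∈ {3}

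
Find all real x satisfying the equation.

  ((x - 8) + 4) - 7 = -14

Step 1. [((x - 8) + 4) - 7 = -14] -7 is outermost — add 7 both sides. So sub: (x - 8) + 4 = -7.
Step 2. [(x - 8) + 4 = -7] +4 is outermost — subtract 4 both sides. So sub: x - 8 = -11.
Step 3. [x - 8 = -11] the outer -8 inverts by adding 8. So sub: x = -3.

Answer: x ∈ {-3}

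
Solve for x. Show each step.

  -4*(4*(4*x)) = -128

Step 1. [-4*(4*(4*x)) = -128] -4·(inner) — divide through by -4. So div: 4*(4*x) = 32.
Step 2. [4*(4*x) = 32] divide by the outer 4, so div: 4*x = 8.
Step 3. [4*x = 8] leading coefficient 4: divide by 4 ⇒ div: x = 2.

Answer: x ∈ {2}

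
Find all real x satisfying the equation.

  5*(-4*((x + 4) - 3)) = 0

Step 1. [5*(-4*((x + 4) - 3)) = 0] LHS = 5·(…); ÷5 both sides, so div: -4*((x + 4) - 3) = 0.
Step 2. [-4*((x + 4) - 3) = 0] divide by the outer -4 ⇒ div: (x + 4) - 3 = 0.
Step 3. [(x + 4) - 3 = 0] the outer -3 inverts by adding 3 ⇒ sub: x + 4 = 3.
Step 4. [x + 4 = 3] 4 comes off first (subtract 4), so sub: x = -1.

Answer: x ∈ {-1}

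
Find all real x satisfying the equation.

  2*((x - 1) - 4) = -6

Step 1. [2*((x - 1) - 4) = -6] 2·(inner) — divide through by 2. So div: (x - 1) - 4 = -3.
Step 2. [(x - 1) - 4 = -3] 4 comes off first (add 4). So sub: x - 1 = 1.
Step 3. [x - 1 = 1] 1 comes off first (add 1) ⇒ sub: x = 2.

Answer: x ∈ {2}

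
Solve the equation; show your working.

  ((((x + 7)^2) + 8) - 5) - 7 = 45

Step 1. [((((x + 7)^2) + 8) - 5) - 7 = 45] 7 comes off first (add 7), so sub: (((x + 7)^2) + 8) - 5 = 52.
Step 2. [(((x + 7)^2) + 8) - 5 = 52] add 5: x sits inside (… - 5), so sub: ((x + 7)^2) + 8 = 57.
Step 3. [((x + 7)^2) + 8 = 57] +8 is outermost — subtract 8 both sides ⇒ sub: (x + 7)^2 = 49.
Step 4. [(x + 7)^2 = 49] 49 ≥ 0, LHS is (·)² — take ±√. So sqrt: x + 7 = 7 or -7.
Step 5. [x + 7 = 7 or -7] +7 is outermost — subtract 7 both sides ⇒ sub: x = 0 or -14.

Answer: x ∈ {-14, 0}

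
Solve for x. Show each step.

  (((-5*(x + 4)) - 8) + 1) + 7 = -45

Step 1. [(((-5*(x + 4)) - 8) + 1) + 7 = -45] peel the +7: subtract 7 from each side, so sub: ((-5*(x + 4)) - 8) + 1 = -52.
Step 2. [((-5*(x + 4)) - 8) + 1 = -52] +1 is outermost — subtract 1 both sides. So sub: (-5*(x + 4)) - 8 = -53.
Step 3. [(-5*(x + 4)) - 8 = -53] the outer -8 inverts by adding 8. So sub: -5*(x + 4) = -45.
Step 4. [-5*(x + 4) = -45] -5·(inner) — divide through by -5. So div: x + 4 = 9.
Step 5. [x + 4 = 9] the outer +4 inverts by subtracting 4, so sub: x = 5.

Answer: x ∈ {5}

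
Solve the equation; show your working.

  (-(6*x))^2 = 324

Step 1. [(-(6*x))^2 = 324] 324 ≥ 0, LHS is (·)² — take ±√ ⇒ sqrt: -(6*x) = 18 or -18.
Step 2. [-(6*x) = 18 or -18] LHS negated; negate both sides, so neg: 6*x = -18 or 18.
Step 3. [6*x = -18 or 18] divide by the outer 6, so div: x = -3 or 3.

Answer: x ∈ {-3, 3}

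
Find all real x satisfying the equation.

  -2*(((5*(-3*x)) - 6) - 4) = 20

Step 1. [-2*(((5*(-3*x)) - 6) - 4) = 20] -2 out front; divide by -2. So div: ((5*(-3*x)) - 6) - 4 = -10.
Step 2. [((5*(-3*x)) - 6) - 4 = -10] -4 is outermost — add 4 both sides. So sub: (5*(-3*x)) - 6 = -6.
Step 3. [(5*(-3*x)) - 6 = -6] the outer -6 inverts by adding 6. So sub: 5*(-3*x) = 0.
Step 4. [5*(-3*x) = 0] leading coefficient 5: divide by 5. So div: -3*x = 0.
Step 5. [-3*x = 0] divide by the outer -3. So div: x = 0.

Answer: x ∈ {0}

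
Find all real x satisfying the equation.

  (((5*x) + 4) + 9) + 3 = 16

Step 1. [(((5*x) + 4) + 9) + 3 = 16] 3 comes off first (subtract 3). So sub: ((5*x) + 4) + 9 = 13.
Step 2. [((5*x) + 4) + 9 = 13] subtract 9: x sits inside (… + 9). So sub: (5*x) + 4 = 4.
Step 3. [(5*x) + 4 = 4] 4 comes off first (subtract 4). So sub: 5*x = 0.
Step 4. [5*x = 0] 5·(inner) — divide through by 5 ⇒ div: x = 0.

Answer: x ∈ {0}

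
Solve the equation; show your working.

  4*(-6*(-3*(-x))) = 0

Step 1. [4*(-6*(-3*(-x))) = 0] 4 out front; divide by 4, so div: -6*(-3*(-x)) = 0.
Step 2. [-6*(-3*(-x)) = 0] -6 out front; divide by -6, so div: -3*(-x) = 0.
Step 3. [-3*(-x) = 0] -3·(inner) — divide through by -3 ⇒ div: -x = 0.
Step 4. [-x = 0] leading − — multiply by −1, so neg: x = 0.

Answer: x ∈ {0}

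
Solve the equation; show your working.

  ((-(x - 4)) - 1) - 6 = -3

Step 1. [((-(x - 4)) - 1) - 6 = -3] the outer -6 inverts by adding 6, so sub: (-(x - 4)) - 1 = 3.
Step 2. [(-(x - 4)) - 1 = 3] peel the -1: add 1 from each side ⇒ sub: -(x - 4) = 4.
Step 3. [-(x - 4) = 4] LHS negated; negate both sides ⇒ neg: x - 4 = -4.
Step 4. [x - 4 = -4] -4 is outermost — add 4 both sides, so sub: x = 0.

Answer: x ∈ {0}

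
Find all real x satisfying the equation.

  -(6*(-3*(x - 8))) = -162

Step 1. [-(6*(-3*(x - 8))) = -162] LHS negated; negate both sides, so neg: 6*(-3*(x - 8)) = 162.
Step 2. [6*(-3*(x - 8)) = 162] divide by the outer 6 ⇒ div: -3*(x - 8) = 27.
Step 3. [-3*(x - 8) = 27] divide by the outer -3, so div: x - 8 = -9.
Step 4. [x - 8 = -9] 8 comes off first (add 8). So sub: x = -1.

Answer: x ∈ {-1}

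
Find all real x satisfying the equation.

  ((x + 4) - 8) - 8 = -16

Step 1. [((x + 4) - 8) - 8 = -16] -8 is outermost — add 8 both sides, so sub: (x + 4) - 8 = -8.
Step 2. [(x + 4) - 8 = -8] the outer -8 inverts by adding 8 ⇒ sub: x + 4 = 0.
Step 3. [x + 4 = 0] subtract 4: x sits inside (… + 4). So sub: x = -4.

Answer: x ∈ {-4}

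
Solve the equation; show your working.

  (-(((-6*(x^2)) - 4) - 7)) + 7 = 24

Step 1. [(-(((-6*(x^2)) - 4) - 7)) + 7 = 24] subtract 7: x sits inside (… + 7), so sub: -(((-6*(x^2)) - 4) - 7) = 17.
Step 2. [-(((-6*(x^2)) - 4) - 7) = 17] flip signs both sides ⇒ neg: ((-6*(x^2)) - 4) - 7 = -17.
Step 3. [((-6*(x^2)) - 4) - 7 = -17] -7 is outermost — add 7 both sides ⇒ sub: (-6*(x^2)) - 4 = -10.
Step 4. [(-6*(x^2)) - 4 = -10] -4 is outermost — add 4 both sides, so sub: -6*(x^2) = -6.
Step 5. [-6*(x^2) = -6] -6·(inner) — divide through by -6, so div: x^2 = 1.
Step 6. [x^2 = 1] √ both sides: 1 ≥ 0 gives two branches. So sqrt: x = 1 or -1.

Answer: x ∈ {-1, 1}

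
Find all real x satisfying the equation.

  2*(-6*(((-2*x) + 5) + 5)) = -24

Step 1. [2*(-6*(((-2*x) + 5) + 5)) = -24] 2·(inner) — divide through by 2, so div: -6*(((-2*x) + 5) + 5) = -12.
Step 2. [-6*(((-2*x) + 5) + 5) = -12] -6·(inner) — divide through by -6. So div: ((-2*x) + 5) + 5 = 2.
Step 3. [((-2*x) + 5) + 5 = 2] the outer +5 inverts by subtracting 5. So sub: (-2*x) + 5 = -3.
Step 4. [(-2*x) + 5 = -3] +5 is outermost — subtract 5 both sides, so sub: -2*x = -8.
Step 5. [-2*x = -8] divide by the outer -2. So div: x = 4.

Answer: x ∈ {4}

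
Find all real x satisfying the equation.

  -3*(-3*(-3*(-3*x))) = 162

Step 1. [-3*(-3*(-3*(-3*x))) = 162] leading coefficient -3: divide by -3, so div: -3*(-3*(-3*x)) = -54.
Step 2. [-3*(-3*(-3*x)) = -54] -3·(inner) — divide through by -3. So div: -3*(-3*x) = 18.
Step 3. [-3*(-3*x) = 18] LHS = -3·(…); ÷-3 both sides ⇒ div: -3*x = -6.
Step 4. [-3*x = -6] -3·(inner) — divide through by -3. So div: x = 2.

Answer: x ∈ {2}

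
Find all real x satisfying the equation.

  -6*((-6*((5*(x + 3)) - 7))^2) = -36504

Step 1. [-6*((-6*((5*(x + 3)) - 7))^2) = -36504] -6 out front; divide by -6. So div: (-6*((5*(x + 3)) - 7))^2 = 6084.
Step 2. [(-6*((5*(x + 3)) - 7))^2 = 6084] √ both sides: 6084 ≥ 0 gives two branches, so sqrt: -6*((5*(x + 3)) - 7) = 78 or -78.
Step 3. [-6*((5*(x + 3)) - 7) = 78 or -78] -6 out front; divide by -6 ⇒ div: (5*(x + 3)) - 7 = -13 or 13.
Step 4. [(5*(x + 3)) - 7 = -13 or 13] the outer -7 inverts by adding 7. So sub: 5*(x + 3) = -6 or 20.
Step 5. [5*(x + 3) = -6 or 20] LHS = 5·(…); ÷5 both sides ⇒ div: x + 3 = -6/5 or 4.
Step 6. [x + 3 = -6/5 or 4] peel the +3: subtract 3 from each side ⇒ sub: x = -21/5 or 1.

Answer: x ∈ {-21/5, 1}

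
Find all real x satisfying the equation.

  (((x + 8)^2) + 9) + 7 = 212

Step 1. [(((x + 8)^2) + 9) + 7 = 212] the outer +7 inverts by subtracting 7, so sub: ((x + 8)^2) + 9 = 205.
Step 2. [((x + 8)^2) + 9 = 205] subtract 9: x sits inside (… + 9), so sub: (x + 8)^2 = 196.
Step 3. [(x + 8)^2 = 196] √ both sides: 196 ≥ 0 gives two branches ⇒ sqrt: x + 8 = 14 or -14.
Step 4. [x + 8 = 14 or -14] subtract 8: x sits inside (… + 8), so sub: x = 6 or -22.

Answer: x ∈ {-22, 6}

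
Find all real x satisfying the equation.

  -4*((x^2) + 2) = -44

Step 1. [-4*((x^2) + 2) = -44] divide by the outer -4 ⇒ div: (x^2) + 2 = 11.
Step 2. [(x^2) + 2 = 11] subtract 2: x sits inside (… + 2), so sub: x^2 = 9.
Step 3. [x^2 = 9] LHS squared, RHS 9 ≥ 0: apply √ (±). So sqrt: x = 3 or -3.

Answer: x ∈ {-3, 3}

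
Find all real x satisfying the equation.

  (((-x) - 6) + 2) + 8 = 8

Step 1. [(((-x) - 6) + 2) + 8 = 8] subtract 8: x sits inside (… + 8) ⇒ sub: ((-x) - 6) + 2 = 0.
Step 2. [((-x) - 6) + 2 = 0] subtract 2: x sits inside (… + 2) ⇒ sub: (-x) - 6 = -2.
Step 3. [(-x) - 6 = -2] the outer -6 inverts by adding 6. So sub: -x = 4.
Step 4. [-x = 4] leading − — multiply by −1. So neg: x = -4.

Answer: x ∈ {-4}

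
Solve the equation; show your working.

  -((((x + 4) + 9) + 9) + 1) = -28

Step 1. [-((((x + 4) + 9) + 9) + 1) = -28] flip signs both sides. So neg: (((x + 4) + 9) + 9) + 1 = 28.
Step 2. [(((x + 4) + 9) + 9) + 1 = 28] subtract 1: x sits inside (… + 1). So sub: ((x + 4) + 9) + 9 = 27.
Step 3. [((x + 4) + 9) + 9 = 27] subtract 9: x sits inside (… + 9) ⇒ sub: (x + 4) + 9 = 18.
Step 4. [(x + 4) + 9 = 18] +9 is outermost — subtract 9 both sides, so sub: x + 4 = 9.
Step 5. [x + 4 = 9] the outer +4 inverts by subtracting 4, so sub: x = 5.

Answer: x ∈ {5}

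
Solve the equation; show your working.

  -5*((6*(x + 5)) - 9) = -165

Step 1. [-5*((6*(x + 5)) - 9) = -165] -5·(inner) — divide through by -5 ⇒ div: (6*(x + 5)) - 9 = 33.
Step 2. [(6*(x + 5)) - 9 = 33] the outer -9 inverts by adding 9. So sub: 6*(x + 5) = 42.
Step 3. [6*(x + 5) = 42] leading coefficient 6: divide by 6. So div: x + 5 = 7.
Step 4. [x + 5 = 7] subtract 5: x sits inside (… + 5). So sub: x = 2.

Answer: x ∈ {2}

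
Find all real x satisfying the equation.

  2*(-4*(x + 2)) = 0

Step 1. [2*(-4*(x + 2)) = 0] divide by the outer 2, so div: -4*(x + 2) = 0.
Step 2. [-4*(x + 2) = 0] divide by the outer -4 ⇒ div: x + 2 = 0.
Step 3. [x + 2 = 0] 2 comes off first (subtract 2) ⇒ sub: x = -2.

Answer: x ∈ {-2}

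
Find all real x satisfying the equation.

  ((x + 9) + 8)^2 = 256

Step 1. [((x + 9) + 8)^2 = 256] √ both sides: 256 ≥ 0 gives two branches ⇒ sqrt: (x + 9) + 8 = 16 or -16.
Step 2. [(x + 9) + 8 = 16 or -16] 8 comes off first (subtract 8), so sub: x + 9 = 8 or -24.
Step 3. [x + 9 = 8 or -24] 9 comes off first (subtract 9) ⇒ sub: x = -1 or -33.

Answer: x ∈ {-33, -1}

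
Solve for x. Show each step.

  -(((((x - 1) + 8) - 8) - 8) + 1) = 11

Step 1. [-(((((x - 1) + 8) - 8) - 8) + 1) = 11] leading − — multiply by −1 ⇒ neg: ((((x - 1) + 8) - 8) - 8) + 1 = -11.
Step 2. [((((x - 1) + 8) - 8) - 8) + 1 = -11] +1 is outermost — subtract 1 both sides. So sub: (((x - 1) + 8) - 8) - 8 = -12.
Step 3. [(((x - 1) + 8) - 8) - 8 = -12] -8 is outermost — add 8 both sides ⇒ sub: ((x - 1) + 8) - 8 = -4.
Step 4. [((x - 1) + 8) - 8 = -4] peel the -8: add 8 from each side. So sub: (x - 1) + 8 = 4.
Step 5. [(x - 1) + 8 = 4] 8 comes off first (subtract 8). So sub: x - 1 = -4.
Step 6. [x - 1 = -4] add 1: x sits inside (… - 1). So sub: x = -3.

Answer: x ∈ {-3}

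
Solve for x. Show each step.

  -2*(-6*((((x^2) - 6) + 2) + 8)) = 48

Step 1. [-2*(-6*((((x^2) - 6) + 2) + 8)) = 48] -2 out front; divide by -2. So div: -6*((((x^2) - 6) + 2) + 8) = -24.
Step 2. [-6*((((x^2) - 6) + 2) + 8) = -24] leading coefficient -6: divide by -6. So div: (((x^2) - 6) + 2) + 8 = 4.
Step 3. [(((x^2) - 6) + 2) + 8 = 4] the outer +8 inverts by subtracting 8. So sub: ((x^2) - 6) + 2 = -4.
Step 4. [((x^2) - 6) + 2 = -4] subtract 2: x sits inside (… + 2) ⇒ sub: (x^2) - 6 = -6.
Step 5. [(x^2) - 6 = -6] -6 is outermost — add 6 both sides ⇒ sub: x^2 = 0.
Step 6. [x^2 = 0] LHS squared, RHS 0 ≥ 0: apply √ (±) ⇒ sqrt: x = 0.

Answer: x ∈ {0}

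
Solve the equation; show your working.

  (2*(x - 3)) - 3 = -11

Step 1. [(2*(x - 3)) - 3 = -11] add 3: x sits inside (… - 3) ⇒ sub: 2*(x - 3) = -8.
Step 2. [2*(x - 3) = -8] leading coefficient 2: divide by 2. So div: x - 3 = -4.
Step 3. [x - 3 = -4] peel the -3: add 3 from each side. So sub: x = -1.

Answer: x ∈ {-1}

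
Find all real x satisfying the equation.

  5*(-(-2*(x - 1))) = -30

Step 1. [5*(-(-2*(x - 1))) = -30] 5 out front; divide by 5, so div: -(-2*(x - 1)) = -6.
Step 2. [-(-2*(x - 1)) = -6] leading − — multiply by −1. So neg: -2*(x - 1) = 6.
Step 3. [-2*(x - 1) = 6] LHS = -2·(…); ÷-2 both sides. So div: x - 1 = -3.
Step 4. [x - 1 = -3] -1 is outermost — add 1 both sides. So sub: x = -2.

Answer: x ∈ {-2}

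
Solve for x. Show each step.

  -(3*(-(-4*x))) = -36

Step 1. [-(3*(-(-4*x))) = -36] LHS negated; negate both sides, so neg: 3*(-(-4*x)) = 36.
Step 2. [3*(-(-4*x)) = 36] 3 out front; divide by 3. So div: -(-4*x) = 12.
Step 3. [-(-4*x) = 12] leading − — multiply by −1. So neg: -4*x = -12.
Step 4. [-4*x = -12] leading coefficient -4: divide by -4. So div: x = 3.

Answer: x ∈ {3}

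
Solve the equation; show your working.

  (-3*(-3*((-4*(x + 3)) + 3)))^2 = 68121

Step 1. [(-3*(-3*((-4*(x + 3)) + 3)))^2 = 68121] 68121 ≥ 0, LHS is (·)² — take ±√. So sqrt: -3*(-3*((-4*(x + 3)) + 3)) = 261 or -261.
Step 2. [-3*(-3*((-4*(x + 3)) + 3)) = 261 or -261] -3·(inner) — divide through by -3, so div: -3*((-4*(x + 3)) + 3) = -87 or 87.
Step 3. [-3*((-4*(x + 3)) + 3) = -87 or 87] leading coefficient -3: divide by -3. So div: (-4*(x + 3)) + 3 = 29 or -29.
Step 4. [(-4*(x + 3)) + 3 = 29 or -29] the outer +3 inverts by subtracting 3. So sub: -4*(x + 3) = 26 or -32.
Step 5. [-4*(x + 3) = 26 or -32] LHS = -4·(…); ÷-4 both sides. So div: x + 3 = -13/2 or 8.
Step 6. [x + 3 = -13/2 or 8] peel the +3: subtract 3 from each side. So sub: x = -19/2 or 5.

Answer: x ∈ {-19/2, 5}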